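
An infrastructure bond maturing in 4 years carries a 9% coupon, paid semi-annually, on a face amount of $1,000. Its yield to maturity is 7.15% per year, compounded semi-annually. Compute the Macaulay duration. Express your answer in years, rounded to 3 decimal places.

Periodic yield y = 0.03575. Discount each cash flow and weight by its period:
  t   CF        PV=CF/(1+0.03575)^t    t·PV
  1        45.00        43.4468        43.4468
  2        45.00        41.9472        83.8943
  3        45.00        40.4993       121.4979
  4        45.00        39.1014       156.4058
  5        45.00        37.7518       188.7591
  6        45.00        36.4488       218.6926
  7        45.00        35.1907       246.3349
  8     1,045.00       788.9995     6,311.9964
  Σ                  1,063.3855     7,371.0278
Price P = Σ PV = 1,063.3855.
Macaulay duration = Σ(t·PV) / P = 7,371.0278 / 1,063.3855 = 6.93166 half-year periods.
In years: 6.93166 / 2 = 3.46583 years.

3.466 years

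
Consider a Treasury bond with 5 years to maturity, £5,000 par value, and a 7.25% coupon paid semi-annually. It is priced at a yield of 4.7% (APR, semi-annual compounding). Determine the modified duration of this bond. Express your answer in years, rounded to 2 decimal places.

4.23 years

Periodic yield y = 0.0235. First find Macaulay duration:
  t   CF        PV=CF/(1+0.0235)^t    t·PV
  1       181.25       177.0884       177.0884
  2       181.25       173.0224       346.0448
  3       181.25       169.0497       507.1492
  4       181.25       165.1683       660.6731
  5       181.25       161.3759       806.8797
  6       181.25       157.6707       946.0241
  7       181.25       154.0505     1,078.3534
  8       181.25       150.5134     1,204.1074
  9       181.25       147.0576     1,323.5182
  10    5,181.25     4,107.2967    41,072.9672
  Σ                  5,562.2936    48,122.8054
P = 5,562.2936; Macaulay duration = 48,122.8054 / 5,562.2936 = 8.65161 half-year periods = 4.32581 years.
Modified duration = D_Mac / (1 + y) = 4.32581 / 1.0235 = 4.22648 years.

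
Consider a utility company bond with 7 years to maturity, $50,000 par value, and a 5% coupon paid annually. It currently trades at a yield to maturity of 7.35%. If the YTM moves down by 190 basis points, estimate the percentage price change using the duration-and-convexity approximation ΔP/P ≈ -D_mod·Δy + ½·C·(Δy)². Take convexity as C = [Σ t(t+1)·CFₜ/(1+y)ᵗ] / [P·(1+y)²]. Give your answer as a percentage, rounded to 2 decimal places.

+11.33%

With y = 0.0735:
  t   CF        PV=CF/(1+0.0735)^t    t·PV        t(t+1)·PV
  1     2,500.00     2,328.8309     2,328.8309       4,657.6619
  2     2,500.00     2,169.3814     4,338.7628      13,016.2884
  3     2,500.00     2,020.8490     6,062.5470      24,250.1879
  4     2,500.00     1,882.4863     7,529.9450      37,649.7251
  5     2,500.00     1,753.5969     8,767.9844      52,607.9065
  6     2,500.00     1,633.5323     9,801.1936      68,608.3550
  7    52,500.00    31,955.4518   223,688.1625   1,789,505.3001
  Σ                 43,744.1285   262,517.4262   1,990,295.4248
P = 43,744.1285; D_Mac = 6.00120 yrs; D_mod = 5.59032 yrs; C = 39.48150.
Duration effect: -5.59032 × (-0.019) = +0.106216
Convexity effect: 0.5 × 39.48150 × (-0.019)² = +0.0071264
ΔP/P ≈ +0.106216 + 0.0071264 = +0.113342 = +11.3342%.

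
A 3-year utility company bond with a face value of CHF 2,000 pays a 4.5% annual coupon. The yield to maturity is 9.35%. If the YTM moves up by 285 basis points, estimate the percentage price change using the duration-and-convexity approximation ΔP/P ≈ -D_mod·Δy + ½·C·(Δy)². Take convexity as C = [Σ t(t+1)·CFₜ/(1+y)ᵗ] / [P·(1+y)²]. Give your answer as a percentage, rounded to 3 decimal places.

With y = 0.0935:
  t   CF        PV=CF/(1+0.0935)^t    t·PV        t(t+1)·PV
  1        90.00        82.3045        82.3045         164.6091
  2        90.00        75.2671       150.5341         451.6023
  3     2,090.00     1,598.4164     4,795.2492      19,180.9967
  Σ                  1,755.9880     5,028.0878      19,797.2081
P = 1,755.9880; D_Mac = 2.86340 yrs; D_mod = 2.61856 yrs; C = 9.42855.
Duration effect: -2.61856 × (+0.0285) = -0.074629
Convexity effect: 0.5 × 9.42855 × (0.0285)² = +0.0038292
ΔP/P ≈ -0.074629 + 0.0038292 = -0.070800 = -7.0800%.

-7.080%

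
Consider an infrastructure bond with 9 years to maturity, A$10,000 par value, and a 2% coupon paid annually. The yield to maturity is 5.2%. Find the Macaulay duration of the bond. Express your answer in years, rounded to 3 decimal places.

Periodic yield y = 0.052. Discount each cash flow and weight by its year:
  t   CF        PV=CF/(1+0.052)^t    t·PV
  1       200.00       190.1141       190.1141
  2       200.00       180.7168       361.4336
  3       200.00       171.7840       515.3521
  4       200.00       163.2928       653.1712
  5       200.00       155.2213       776.1065
  6       200.00       147.5488       885.2925
  7       200.00       140.2555       981.7883
  8       200.00       133.3227     1,066.5815
  9    10,200.00     6,463.3625    58,170.2624
  Σ                  7,745.6184    63,600.1022
Price P = Σ PV = 7,745.6184.
Macaulay duration = Σ(t·PV) / P = 63,600.1022 / 7,745.6184 = 8.21111 years.

8.211 years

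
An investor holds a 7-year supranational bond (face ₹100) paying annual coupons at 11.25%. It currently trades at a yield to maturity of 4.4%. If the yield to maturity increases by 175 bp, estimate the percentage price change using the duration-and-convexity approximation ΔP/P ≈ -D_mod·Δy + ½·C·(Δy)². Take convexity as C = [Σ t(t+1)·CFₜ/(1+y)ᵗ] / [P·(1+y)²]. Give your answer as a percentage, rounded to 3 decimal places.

-8.652%

With y = 0.044:
  t   CF        PV=CF/(1+0.044)^t    t·PV        t(t+1)·PV
  1        11.25        10.7759        10.7759          21.5517
  2        11.25        10.3217        20.6434          61.9302
  3        11.25         9.8867        29.6601         118.6403
  4        11.25         9.4700        37.8800         189.4002
  5        11.25         9.0709        45.3545         272.1268
  6        11.25         8.6886        52.1316         364.9210
  7       111.25        82.2994       576.0956       4,608.7649
  Σ                    140.5131       772.5410       5,637.3352
P = 140.5131; D_Mac = 5.49800 yrs; D_mod = 5.26628 yrs; C = 36.80916.
Duration effect: -5.26628 × (+0.0175) = -0.092160
Convexity effect: 0.5 × 36.80916 × (0.0175)² = +0.0056364
ΔP/P ≈ -0.092160 + 0.0056364 = -0.086524 = -8.6524%.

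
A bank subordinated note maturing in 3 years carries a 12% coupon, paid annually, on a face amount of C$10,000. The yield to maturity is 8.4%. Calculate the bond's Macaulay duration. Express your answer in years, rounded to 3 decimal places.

Periodic yield y = 0.084. Discount each cash flow and weight by its year:
  t   CF        PV=CF/(1+0.084)^t    t·PV
  1     1,200.00     1,107.0111     1,107.0111
  2     1,200.00     1,021.2279     2,042.4558
  3    11,200.00     8,792.8604    26,378.5811
  Σ                 10,921.0994    29,528.0480
Price P = Σ PV = 10,921.0994.
Macaulay duration = Σ(t·PV) / P = 29,528.0480 / 10,921.0994 = 2.70376 years.

2.704 years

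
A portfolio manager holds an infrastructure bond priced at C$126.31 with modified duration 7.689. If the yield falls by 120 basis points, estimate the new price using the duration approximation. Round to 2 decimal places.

Duration approximation: ΔP/P ≈ -D_mod · Δy = -7.689 × (-0.012) = +0.092268.
New price ≈ 126.31 × (1 + 0.092268) = 137.96437108.

C$137.96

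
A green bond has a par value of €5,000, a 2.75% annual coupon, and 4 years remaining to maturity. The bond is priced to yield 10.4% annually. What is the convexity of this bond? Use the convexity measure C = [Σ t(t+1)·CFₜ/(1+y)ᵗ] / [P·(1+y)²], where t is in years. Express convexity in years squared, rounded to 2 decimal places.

15.41

With y = 0.104:
  t   CF        PV=CF/(1+0.104)^t    t·PV        t(t+1)·PV
  1       137.50       124.5471       124.5471         249.0942
  2       137.50       112.8144       225.6288         676.8864
  3       137.50       102.1870       306.5609       1,226.2435
  4     5,137.50     3,458.4025    13,833.6102      69,168.0508
  Σ                  3,797.9510    14,490.3469      71,320.2749
P = 3,797.9510.
Convexity = Σ t(t+1)·PV / [P·(1+y)²] = 71,320.2749 / (3,797.9510 × 1.218816) = 15.40726.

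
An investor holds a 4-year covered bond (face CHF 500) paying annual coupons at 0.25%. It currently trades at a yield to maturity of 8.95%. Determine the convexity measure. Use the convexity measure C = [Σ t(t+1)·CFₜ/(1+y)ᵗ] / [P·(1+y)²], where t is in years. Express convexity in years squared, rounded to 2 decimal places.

16.75

With y = 0.0895:
  t   CF        PV=CF/(1+0.0895)^t    t·PV        t(t+1)·PV
  1         1.25         1.1473         1.1473           2.2946
  2         1.25         1.0531         2.1061           6.3184
  3         1.25         0.9666         2.8997          11.5987
  4       501.25       355.7504     1,423.0018       7,115.0088
  Σ                    358.9174     1,429.1549       7,135.2206
P = 358.9174.
Convexity = Σ t(t+1)·PV / [P·(1+y)²] = 7,135.2206 / (358.9174 × 1.187010) = 16.74783.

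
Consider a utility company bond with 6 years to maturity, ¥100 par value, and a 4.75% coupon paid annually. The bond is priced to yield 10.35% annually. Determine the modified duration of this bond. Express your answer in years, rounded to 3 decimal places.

Periodic yield y = 0.1035. First find Macaulay duration:
  t   CF        PV=CF/(1+0.1035)^t    t·PV
  1         4.75         4.3045         4.3045
  2         4.75         3.9008         7.8015
  3         4.75         3.5349        10.6047
  4         4.75         3.2033        12.8134
  5         4.75         2.9029        14.5145
  6       104.75        58.0123       348.0737
  Σ                     75.8587       398.1123
P = 75.8587; Macaulay duration = 398.1123 / 75.8587 = 5.24808 years.
Modified duration = D_Mac / (1 + y) = 5.24808 / 1.1035 = 4.75585 years.

4.756 years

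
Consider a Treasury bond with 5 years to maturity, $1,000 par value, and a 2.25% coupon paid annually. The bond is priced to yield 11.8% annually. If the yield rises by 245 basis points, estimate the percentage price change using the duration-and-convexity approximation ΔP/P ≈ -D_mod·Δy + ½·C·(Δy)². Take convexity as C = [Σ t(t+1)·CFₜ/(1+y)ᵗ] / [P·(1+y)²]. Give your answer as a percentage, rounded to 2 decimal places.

With y = 0.118:
  t   CF        PV=CF/(1+0.118)^t    t·PV        t(t+1)·PV
  1        22.50        20.1252        20.1252          40.2504
  2        22.50        18.0011        36.0022         108.0066
  3        22.50        16.1012        48.3035         193.2139
  4        22.50        14.4018        57.6070         288.0350
  5     1,022.50       585.4021     2,927.0107      17,562.0639
  Σ                    654.0314     3,089.0485      18,191.5699
P = 654.0314; D_Mac = 4.72309 yrs; D_mod = 4.22459 yrs; C = 22.25297.
Duration effect: -4.22459 × (+0.0245) = -0.103502
Convexity effect: 0.5 × 22.25297 × (0.0245)² = +0.0066787
ΔP/P ≈ -0.103502 + 0.0066787 = -0.096824 = -9.6824%.

-9.68%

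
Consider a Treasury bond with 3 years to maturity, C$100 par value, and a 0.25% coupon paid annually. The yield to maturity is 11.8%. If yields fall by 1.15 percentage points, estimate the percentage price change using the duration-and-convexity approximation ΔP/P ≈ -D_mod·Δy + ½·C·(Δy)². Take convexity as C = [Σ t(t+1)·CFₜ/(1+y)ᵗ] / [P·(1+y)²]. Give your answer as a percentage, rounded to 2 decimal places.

+3.14%

With y = 0.118:
  t   CF        PV=CF/(1+0.118)^t    t·PV        t(t+1)·PV
  1         0.25         0.2236         0.2236           0.4472
  2         0.25         0.2000         0.4000           1.2001
  3       100.25        71.7396       215.2188         860.8752
  Σ                     72.1632       215.8424         862.5225
P = 72.1632; D_Mac = 2.99103 yrs; D_mod = 2.67534 yrs; C = 9.56249.
Duration effect: -2.67534 × (-0.0115) = +0.030766
Convexity effect: 0.5 × 9.56249 × (-0.0115)² = +0.0006323
ΔP/P ≈ +0.030766 + 0.0006323 = +0.031399 = +3.1399%.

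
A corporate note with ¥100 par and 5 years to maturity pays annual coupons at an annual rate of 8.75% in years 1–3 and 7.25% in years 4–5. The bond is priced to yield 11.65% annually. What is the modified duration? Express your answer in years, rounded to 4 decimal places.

Periodic yield y = 0.1165. First find Macaulay duration:
  t   CF        PV=CF/(1+0.1165)^t    t·PV
  1         8.75         7.8370         7.8370
  2         8.75         7.0192        14.0385
  3         8.75         6.2868        18.8605
  4         7.25         4.6656        18.6622
  5       107.25        61.8164       309.0820
  Σ                     87.6250       368.4802
P = 87.6250; Macaulay duration = 368.4802 / 87.6250 = 4.20519 years.
Modified duration = D_Mac / (1 + y) = 4.20519 / 1.1165 = 3.76641 years.

3.7664 years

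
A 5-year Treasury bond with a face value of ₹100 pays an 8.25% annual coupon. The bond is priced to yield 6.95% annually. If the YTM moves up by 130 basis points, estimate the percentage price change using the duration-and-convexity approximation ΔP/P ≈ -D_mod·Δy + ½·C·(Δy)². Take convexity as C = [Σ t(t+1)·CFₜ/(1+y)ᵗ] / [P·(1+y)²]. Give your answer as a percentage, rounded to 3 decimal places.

-5.062%

With y = 0.0695:
  t   CF        PV=CF/(1+0.0695)^t    t·PV        t(t+1)·PV
  1         8.25         7.7139         7.7139          15.4278
  2         8.25         7.2126        14.4252          43.2757
  3         8.25         6.7439        20.2317          80.9269
  4         8.25         6.3057        25.2227         126.1133
  5       108.25        77.3613       386.8067       2,320.8401
  Σ                    105.3374       454.4002       2,586.5837
P = 105.3374; D_Mac = 4.31376 yrs; D_mod = 4.03344 yrs; C = 21.46754.
Duration effect: -4.03344 × (+0.013) = -0.052435
Convexity effect: 0.5 × 21.46754 × (0.013)² = +0.0018140
ΔP/P ≈ -0.052435 + 0.0018140 = -0.050621 = -5.0621%.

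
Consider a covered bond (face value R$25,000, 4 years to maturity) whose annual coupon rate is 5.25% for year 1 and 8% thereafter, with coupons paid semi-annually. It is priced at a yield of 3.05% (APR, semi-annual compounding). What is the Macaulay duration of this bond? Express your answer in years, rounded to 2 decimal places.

3.61 years

Periodic yield y = 0.01525. Discount each cash flow and weight by its period:
  t   CF        PV=CF/(1+0.01525)^t    t·PV
  1       656.25       646.3925       646.3925
  2       656.25       636.6831     1,273.3662
  3     1,000.00       955.6107     2,866.8321
  4     1,000.00       941.2565     3,765.0262
  5     1,000.00       927.1180     4,635.5900
  6     1,000.00       913.1918     5,479.1509
  7     1,000.00       899.4748     6,296.3238
  8    26,000.00    23,035.0608   184,280.4863
  Σ                 28,954.7883   209,243.1679
Price P = Σ PV = 28,954.7883.
Macaulay duration = Σ(t·PV) / P = 209,243.1679 / 28,954.7883 = 7.22655 half-year periods.
In years: 7.22655 / 2 = 3.61327 years.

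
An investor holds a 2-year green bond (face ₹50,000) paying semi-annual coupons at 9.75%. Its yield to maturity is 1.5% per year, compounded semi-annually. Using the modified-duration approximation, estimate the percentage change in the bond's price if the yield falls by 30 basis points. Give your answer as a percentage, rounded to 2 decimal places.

Periodic yield y = 0.0075. Modified duration first:
  t   CF        PV=CF/(1+0.0075)^t    t·PV
  1     2,437.50     2,419.3548     2,419.3548
  2     2,437.50     2,401.3448     4,802.6895
  3     2,437.50     2,383.4687     7,150.4062
  4    52,437.50    50,893.4344   203,573.7376
  Σ                 58,097.6027   217,946.1881
P = 58,097.6027; D_Mac = 3.75138 half-year periods = 1.87569 yrs; D_mod = 1.87569/(1+0.0075) = 1.86173 yrs.
ΔP/P ≈ -D_mod · Δy = -1.86173 × (-0.003) = +0.005585 = +0.5585%.

+0.56%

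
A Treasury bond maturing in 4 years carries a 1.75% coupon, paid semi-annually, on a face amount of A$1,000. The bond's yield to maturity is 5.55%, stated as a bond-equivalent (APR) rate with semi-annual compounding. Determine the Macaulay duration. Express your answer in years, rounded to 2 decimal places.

Periodic yield y = 0.02775. Discount each cash flow and weight by its period:
  t   CF        PV=CF/(1+0.02775)^t    t·PV
  1         8.75         8.5137         8.5137
  2         8.75         8.2839        16.5677
  3         8.75         8.0602        24.1806
  4         8.75         7.8426        31.3703
  5         8.75         7.6308        38.1540
  6         8.75         7.4248        44.5486
  7         8.75         7.2243        50.5701
  8     1,008.75       810.3706     6,482.9646
  Σ                    865.3508     6,696.8697
Price P = Σ PV = 865.3508.
Macaulay duration = Σ(t·PV) / P = 6,696.8697 / 865.3508 = 7.73891 half-year periods.
In years: 7.73891 / 2 = 3.86945 years.

3.87 years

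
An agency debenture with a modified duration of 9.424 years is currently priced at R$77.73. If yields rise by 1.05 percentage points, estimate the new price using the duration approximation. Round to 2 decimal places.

R$70.04

Duration approximation: ΔP/P ≈ -D_mod · Δy = -9.424 × (+0.0105) = -0.098952.
New price ≈ 77.73 × (1 - 0.098952) = 70.03846104.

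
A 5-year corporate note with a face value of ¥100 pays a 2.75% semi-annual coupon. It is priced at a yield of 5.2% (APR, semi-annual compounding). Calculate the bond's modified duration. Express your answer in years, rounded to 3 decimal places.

4.566 years

Periodic yield y = 0.026. First find Macaulay duration:
  t   CF        PV=CF/(1+0.026)^t    t·PV
  1        1.375         1.3402         1.3402
  2        1.375         1.3062         2.6124
  3        1.375         1.2731         3.8193
  4        1.375         1.2408         4.9633
  5        1.375         1.2094         6.0469
  6        1.375         1.1787         7.0724
  7        1.375         1.1489         8.0421
  8        1.375         1.1198         8.9581
  9        1.375         1.0914         9.8224
  10     101.375        78.4255       784.2549
  Σ                     89.3339       836.9321
P = 89.3339; Macaulay duration = 836.9321 / 89.3339 = 9.36858 half-year periods = 4.68429 years.
Modified duration = D_Mac / (1 + y) = 4.68429 / 1.026 = 4.56559 years.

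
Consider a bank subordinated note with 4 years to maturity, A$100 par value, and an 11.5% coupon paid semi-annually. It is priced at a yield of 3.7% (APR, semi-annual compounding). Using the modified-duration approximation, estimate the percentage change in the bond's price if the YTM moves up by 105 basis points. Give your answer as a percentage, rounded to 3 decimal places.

-3.513%

Periodic yield y = 0.0185. Modified duration first:
  t   CF        PV=CF/(1+0.0185)^t    t·PV
  1         5.75         5.6456         5.6456
  2         5.75         5.5430        11.0860
  3         5.75         5.4423        16.3270
  4         5.75         5.3435        21.3739
  5         5.75         5.2464        26.2321
  6         5.75         5.1511        30.9067
  7         5.75         5.0576        35.4029
  8       105.75        91.3255       730.6041
  Σ                    128.7550       877.5782
P = 128.7550; D_Mac = 6.81588 half-year periods = 3.40794 yrs; D_mod = 3.40794/(1+0.0185) = 3.34604 yrs.
ΔP/P ≈ -D_mod · Δy = -3.34604 × (+0.0105) = -0.035133 = -3.5133%.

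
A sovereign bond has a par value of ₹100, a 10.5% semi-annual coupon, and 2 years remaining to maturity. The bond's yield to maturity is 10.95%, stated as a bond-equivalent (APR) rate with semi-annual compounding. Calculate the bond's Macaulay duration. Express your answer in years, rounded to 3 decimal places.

Periodic yield y = 0.05475. Discount each cash flow and weight by its period:
  t   CF        PV=CF/(1+0.05475)^t    t·PV
  1         5.25         4.9775         4.9775
  2         5.25         4.7191         9.4382
  3         5.25         4.4742        13.4225
  4       105.25        85.0401       340.1606
  Σ                     99.2109       367.9987
Price P = Σ PV = 99.2109.
Macaulay duration = Σ(t·PV) / P = 367.9987 / 99.2109 = 3.70926 half-year periods.
In years: 3.70926 / 2 = 1.85463 years.

1.855 years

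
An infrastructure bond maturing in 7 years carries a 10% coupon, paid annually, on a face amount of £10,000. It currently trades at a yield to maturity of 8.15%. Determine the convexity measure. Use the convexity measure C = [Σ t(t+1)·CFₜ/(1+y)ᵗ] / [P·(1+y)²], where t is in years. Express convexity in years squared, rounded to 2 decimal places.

33.83

With y = 0.0815:
  t   CF        PV=CF/(1+0.0815)^t    t·PV        t(t+1)·PV
  1     1,000.00       924.6417       924.6417       1,849.2834
  2     1,000.00       854.9623     1,709.9246       5,129.7737
  3     1,000.00       790.5338     2,371.6013       9,486.4053
  4     1,000.00       730.9605     2,923.8420      14,619.2099
  5     1,000.00       675.8766     3,379.3828      20,276.2966
  6     1,000.00       624.9436     3,749.6619      26,247.6332
  7    11,000.00     6,356.3385    44,494.3697     355,954.9574
  Σ                 10,958.2570    59,553.4239     433,563.5594
P = 10,958.2570.
Convexity = Σ t(t+1)·PV / [P·(1+y)²] = 433,563.5594 / (10,958.2570 × 1.169642) = 33.82659.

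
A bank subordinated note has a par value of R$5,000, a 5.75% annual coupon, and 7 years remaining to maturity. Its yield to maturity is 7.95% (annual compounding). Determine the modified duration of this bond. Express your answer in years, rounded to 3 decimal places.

5.448 years

Periodic yield y = 0.0795. First find Macaulay duration:
  t   CF        PV=CF/(1+0.0795)^t    t·PV
  1       287.50       266.3270       266.3270
  2       287.50       246.7133       493.4266
  3       287.50       228.5440       685.6321
  4       287.50       211.7129       846.8515
  5       287.50       196.1212       980.6062
  6       287.50       181.6778     1,090.0671
  7     5,287.50     3,095.2224    21,666.5565
  Σ                  4,426.3187    26,029.4670
P = 4,426.3187; Macaulay duration = 26,029.4670 / 4,426.3187 = 5.88061 years.
Modified duration = D_Mac / (1 + y) = 5.88061 / 1.0795 = 5.44753 years.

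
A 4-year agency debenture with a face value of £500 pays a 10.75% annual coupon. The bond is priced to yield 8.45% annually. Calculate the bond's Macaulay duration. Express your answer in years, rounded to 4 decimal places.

Periodic yield y = 0.0845. Discount each cash flow and weight by its year:
  t   CF        PV=CF/(1+0.0845)^t    t·PV
  1        53.75        49.5620        49.5620
  2        53.75        45.7003        91.4007
  3        53.75        42.1395       126.4186
  4       553.75       400.3091     1,601.2366
  Σ                    537.7110     1,868.6179
Price P = Σ PV = 537.7110.
Macaulay duration = Σ(t·PV) / P = 1,868.6179 / 537.7110 = 3.47513 years.

3.4751 years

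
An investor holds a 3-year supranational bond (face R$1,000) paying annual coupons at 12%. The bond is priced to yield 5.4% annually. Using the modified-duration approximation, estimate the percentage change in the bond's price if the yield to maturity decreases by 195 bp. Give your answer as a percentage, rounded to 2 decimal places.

+5.02%

Periodic yield y = 0.054. Modified duration first:
  t   CF        PV=CF/(1+0.054)^t    t·PV
  1       120.00       113.8520       113.8520
  2       120.00       108.0190       216.0379
  3     1,120.00       956.5247     2,869.5741
  Σ                  1,178.3957     3,199.4640
P = 1,178.3957; D_Mac = 2.71510 yrs; D_mod = 2.71510/(1+0.054) = 2.57600 yrs.
ΔP/P ≈ -D_mod · Δy = -2.57600 × (-0.0195) = +0.050232 = +5.0232%.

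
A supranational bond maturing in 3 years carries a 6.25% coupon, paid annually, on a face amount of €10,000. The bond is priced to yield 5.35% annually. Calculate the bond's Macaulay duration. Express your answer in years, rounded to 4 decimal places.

Periodic yield y = 0.0535. Discount each cash flow and weight by its year:
  t   CF        PV=CF/(1+0.0535)^t    t·PV
  1       625.00       593.2606       593.2606
  2       625.00       563.1329     1,126.2659
  3    10,625.00     9,087.1002    27,261.3007
  Σ                 10,243.4937    28,980.8272
Price P = Σ PV = 10,243.4937.
Macaulay duration = Σ(t·PV) / P = 28,980.8272 / 10,243.4937 = 2.82919 years.

2.8292 years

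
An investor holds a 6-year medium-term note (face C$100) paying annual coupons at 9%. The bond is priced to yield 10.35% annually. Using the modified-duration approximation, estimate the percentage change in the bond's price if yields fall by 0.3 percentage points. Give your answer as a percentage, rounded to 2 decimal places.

Periodic yield y = 0.1035. Modified duration first:
  t   CF        PV=CF/(1+0.1035)^t    t·PV
  1         9.00         8.1559         8.1559
  2         9.00         7.3909        14.7818
  3         9.00         6.6977        20.0931
  4         9.00         6.0695        24.2780
  5         9.00         5.5002        27.5011
  6       109.00        60.3660       362.1961
  Σ                     94.1802       457.0060
P = 94.1802; D_Mac = 4.85246 yrs; D_mod = 4.85246/(1+0.1035) = 4.39734 yrs.
ΔP/P ≈ -D_mod · Δy = -4.39734 × (-0.003) = +0.013192 = +1.3192%.

+1.32%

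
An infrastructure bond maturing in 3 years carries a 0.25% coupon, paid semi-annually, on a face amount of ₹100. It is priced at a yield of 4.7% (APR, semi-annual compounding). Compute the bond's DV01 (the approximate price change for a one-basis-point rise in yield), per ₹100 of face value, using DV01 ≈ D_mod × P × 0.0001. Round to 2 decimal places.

₹0.03

Periodic yield y = 0.0235.
  t   CF        PV=CF/(1+0.0235)^t    t·PV
  1        0.125         0.1221         0.1221
  2        0.125         0.1193         0.2387
  3        0.125         0.1166         0.3498
  4        0.125         0.1139         0.4556
  5        0.125         0.1113         0.5565
  6      100.125        87.0995       522.5967
  Σ                     87.6827       524.3194
P = 87.6827; D_Mac = 5.97974 half-year periods = 2.98987 yrs; D_mod = 2.92122 yrs.
DV01 ≈ 2.92122 × 87.6827 × 0.0001 = 0.025614.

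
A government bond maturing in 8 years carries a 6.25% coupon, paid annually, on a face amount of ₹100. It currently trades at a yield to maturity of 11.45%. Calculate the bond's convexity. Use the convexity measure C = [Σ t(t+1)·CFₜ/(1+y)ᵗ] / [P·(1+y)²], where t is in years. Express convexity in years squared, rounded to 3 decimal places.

41.534

With y = 0.1145:
  t   CF        PV=CF/(1+0.1145)^t    t·PV        t(t+1)·PV
  1         6.25         5.6079         5.6079          11.2158
  2         6.25         5.0318        10.0635          30.1906
  3         6.25         4.5148        13.5444          54.1778
  4         6.25         4.0510        16.2039          81.0195
  5         6.25         3.6348        18.1740         109.0438
  6         6.25         3.2614        19.5682         136.9774
  7         6.25         2.9263        20.4841         163.8730
  8       106.25        44.6363       357.0905       3,213.8148
  Σ                     73.6642       460.7366       3,800.3127
P = 73.6642.
Convexity = Σ t(t+1)·PV / [P·(1+y)²] = 3,800.3127 / (73.6642 × 1.242110) = 41.53389.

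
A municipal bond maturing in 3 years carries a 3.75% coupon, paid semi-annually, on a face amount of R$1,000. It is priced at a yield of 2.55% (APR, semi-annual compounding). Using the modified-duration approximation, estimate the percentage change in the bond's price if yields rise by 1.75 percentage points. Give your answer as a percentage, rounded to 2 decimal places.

Periodic yield y = 0.01275. Modified duration first:
  t   CF        PV=CF/(1+0.01275)^t    t·PV
  1        18.75        18.5139        18.5139
  2        18.75        18.2809        36.5617
  3        18.75        18.0507        54.1522
  4        18.75        17.8235        71.2939
  5        18.75        17.5991        87.9954
  6     1,018.75       944.1785     5,665.0710
  Σ                  1,034.4466     5,933.5882
P = 1,034.4466; D_Mac = 5.73600 half-year periods = 2.86800 yrs; D_mod = 2.86800/(1+0.01275) = 2.83189 yrs.
ΔP/P ≈ -D_mod · Δy = -2.83189 × (+0.0175) = -0.049558 = -4.9558%.

-4.96%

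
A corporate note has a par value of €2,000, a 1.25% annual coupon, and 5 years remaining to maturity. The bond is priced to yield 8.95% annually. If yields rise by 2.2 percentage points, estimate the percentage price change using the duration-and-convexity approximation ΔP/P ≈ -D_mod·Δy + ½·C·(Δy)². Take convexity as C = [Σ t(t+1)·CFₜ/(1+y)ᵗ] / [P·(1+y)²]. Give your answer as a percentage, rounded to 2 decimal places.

With y = 0.0895:
  t   CF        PV=CF/(1+0.0895)^t    t·PV        t(t+1)·PV
  1        25.00        22.9463        22.9463          45.8926
  2        25.00        21.0613        42.1226         126.3679
  3        25.00        19.3312        57.9935         231.9741
  4        25.00        17.7432        70.9727         354.8633
  5     2,025.00     1,319.1338     6,595.6691      39,574.0146
  Σ                  1,400.2158     6,789.7042      40,333.1125
P = 1,400.2158; D_Mac = 4.84904 yrs; D_mod = 4.45070 yrs; C = 24.26679.
Duration effect: -4.45070 × (+0.022) = -0.097915
Convexity effect: 0.5 × 24.26679 × (0.022)² = +0.0058726
ΔP/P ≈ -0.097915 + 0.0058726 = -0.092043 = -9.2043%.

-9.20%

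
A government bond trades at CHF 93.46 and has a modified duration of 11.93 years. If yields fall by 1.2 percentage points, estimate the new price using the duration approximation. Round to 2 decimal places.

Duration approximation: ΔP/P ≈ -D_mod · Δy = -11.93 × (-0.012) = +0.143160.
New price ≈ 93.46 × (1 + 0.143160) = 106.8397336.

CHF 106.84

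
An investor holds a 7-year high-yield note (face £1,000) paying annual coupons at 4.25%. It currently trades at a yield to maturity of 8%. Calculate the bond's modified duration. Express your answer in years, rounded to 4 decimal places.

5.6397 years

Periodic yield y = 0.08. First find Macaulay duration:
  t   CF        PV=CF/(1+0.08)^t    t·PV
  1        42.50        39.3519        39.3519
  2        42.50        36.4369        72.8738
  3        42.50        33.7379       101.2136
  4        42.50        31.2388       124.9551
  5        42.50        28.9248       144.6239
  6        42.50        26.7822       160.6933
  7     1,042.50       608.2887     4,258.0212
  Σ                    804.7611     4,901.7327
P = 804.7611; Macaulay duration = 4,901.7327 / 804.7611 = 6.09092 years.
Modified duration = D_Mac / (1 + y) = 6.09092 / 1.08 = 5.63974 years.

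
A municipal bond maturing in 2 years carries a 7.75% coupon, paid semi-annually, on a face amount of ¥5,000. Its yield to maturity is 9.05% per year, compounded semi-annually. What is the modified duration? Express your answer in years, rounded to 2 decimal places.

Periodic yield y = 0.04525. First find Macaulay duration:
  t   CF        PV=CF/(1+0.04525)^t    t·PV
  1       193.75       185.3624       185.3624
  2       193.75       177.3378       354.6756
  3       193.75       169.6607       508.9820
  4     5,193.75     4,351.1127    17,404.4510
  Σ                  4,883.4736    18,453.4710
P = 4,883.4736; Macaulay duration = 18,453.4710 / 4,883.4736 = 3.77876 half-year periods = 1.88938 years.
Modified duration = D_Mac / (1 + y) = 1.88938 / 1.04525 = 1.80759 years.

1.81 years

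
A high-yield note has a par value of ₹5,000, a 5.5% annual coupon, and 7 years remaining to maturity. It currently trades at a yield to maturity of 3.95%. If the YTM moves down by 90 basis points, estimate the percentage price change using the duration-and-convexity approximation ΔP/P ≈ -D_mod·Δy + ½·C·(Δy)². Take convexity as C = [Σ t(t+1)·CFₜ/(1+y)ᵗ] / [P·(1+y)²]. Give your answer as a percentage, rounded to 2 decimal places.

With y = 0.0395:
  t   CF        PV=CF/(1+0.0395)^t    t·PV        t(t+1)·PV
  1       275.00       264.5503       264.5503         529.1005
  2       275.00       254.4976       508.9952       1,526.9857
  3       275.00       244.8269       734.4808       2,937.9233
  4       275.00       235.5238       942.0950       4,710.4751
  5       275.00       226.5741     1,132.8704       6,797.2224
  6       275.00       217.9645     1,307.7869       9,154.5083
  7     5,275.00     4,022.0828    28,154.5797     225,236.6375
  Σ                  5,466.0200    33,045.3583     250,892.8529
P = 5,466.0200; D_Mac = 6.04560 yrs; D_mod = 5.81587 yrs; C = 42.47839.
Duration effect: -5.81587 × (-0.009) = +0.052343
Convexity effect: 0.5 × 42.47839 × (-0.009)² = +0.0017204
ΔP/P ≈ +0.052343 + 0.0017204 = +0.054063 = +5.4063%.

+5.41%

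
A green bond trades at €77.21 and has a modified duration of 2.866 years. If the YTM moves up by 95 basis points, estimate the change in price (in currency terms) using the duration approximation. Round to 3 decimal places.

-€2.102

Duration approximation: ΔP/P ≈ -D_mod · Δy = -2.866 × (+0.0095) = -0.027227.
ΔP ≈ 77.21 × (-0.027227) = -2.10219667.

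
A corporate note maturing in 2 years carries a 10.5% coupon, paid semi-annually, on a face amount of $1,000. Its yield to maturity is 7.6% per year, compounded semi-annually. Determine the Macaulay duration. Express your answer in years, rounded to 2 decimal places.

1.86 years

Periodic yield y = 0.038. Discount each cash flow and weight by its period:
  t   CF        PV=CF/(1+0.038)^t    t·PV
  1        52.50        50.5780        50.5780
  2        52.50        48.7264        97.4529
  3        52.50        46.9426       140.8278
  4     1,052.50       906.6354     3,626.5418
  Σ                  1,052.8825     3,915.4005
Price P = Σ PV = 1,052.8825.
Macaulay duration = Σ(t·PV) / P = 3,915.4005 / 1,052.8825 = 3.71874 half-year periods.
In years: 3.71874 / 2 = 1.85937 years.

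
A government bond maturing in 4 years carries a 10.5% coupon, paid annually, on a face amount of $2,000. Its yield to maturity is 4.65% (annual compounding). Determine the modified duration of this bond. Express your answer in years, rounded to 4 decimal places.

Periodic yield y = 0.0465. First find Macaulay duration:
  t   CF        PV=CF/(1+0.0465)^t    t·PV
  1       210.00       200.6689       200.6689
  2       210.00       191.7524       383.5048
  3       210.00       183.2321       549.6963
  4     2,210.00     1,842.6181     7,370.4726
  Σ                  2,418.2716     8,504.3426
P = 2,418.2716; Macaulay duration = 8,504.3426 / 2,418.2716 = 3.51670 years.
Modified duration = D_Mac / (1 + y) = 3.51670 / 1.0465 = 3.36044 years.

3.3604 years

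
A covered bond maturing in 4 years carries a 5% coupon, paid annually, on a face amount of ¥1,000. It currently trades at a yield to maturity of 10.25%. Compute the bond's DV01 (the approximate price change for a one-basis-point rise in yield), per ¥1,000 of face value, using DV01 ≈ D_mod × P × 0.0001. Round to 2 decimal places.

Periodic yield y = 0.1025.
  t   CF        PV=CF/(1+0.1025)^t    t·PV
  1        50.00        45.3515        45.3515
  2        50.00        41.1351        82.2702
  3        50.00        37.3108       111.9323
  4     1,050.00       710.6813     2,842.7253
  Σ                    834.4787     3,082.2794
P = 834.4787; D_Mac = 3.69366 yrs; D_mod = 3.35026 yrs.
DV01 ≈ 3.35026 × 834.4787 × 0.0001 = 0.279572.

¥0.28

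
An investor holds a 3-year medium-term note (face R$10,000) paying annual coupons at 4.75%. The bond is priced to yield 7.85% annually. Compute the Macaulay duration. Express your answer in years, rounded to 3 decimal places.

Periodic yield y = 0.0785. Discount each cash flow and weight by its year:
  t   CF        PV=CF/(1+0.0785)^t    t·PV
  1       475.00       440.4265       440.4265
  2       475.00       408.3695       816.7390
  3    10,475.00     8,350.1367    25,050.4100
  Σ                  9,198.9327    26,307.5755
Price P = Σ PV = 9,198.9327.
Macaulay duration = Σ(t·PV) / P = 26,307.5755 / 9,198.9327 = 2.85985 years.

2.860 years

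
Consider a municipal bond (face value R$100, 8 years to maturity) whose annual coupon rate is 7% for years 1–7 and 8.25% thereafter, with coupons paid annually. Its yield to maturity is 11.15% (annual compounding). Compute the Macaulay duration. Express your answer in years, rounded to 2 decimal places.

Periodic yield y = 0.1115. Discount each cash flow and weight by its year:
  t   CF        PV=CF/(1+0.1115)^t    t·PV
  1         7.00         6.2978         6.2978
  2         7.00         5.6660        11.3321
  3         7.00         5.0976        15.2929
  4         7.00         4.5863        18.3451
  5         7.00         4.1262        20.6310
  6         7.00         3.7123        22.2737
  7         7.00         3.3399        23.3792
  8       108.25        46.4678       371.7424
  Σ                     79.2939       489.2943
Price P = Σ PV = 79.2939.
Macaulay duration = Σ(t·PV) / P = 489.2943 / 79.2939 = 6.17064 years.

6.17 years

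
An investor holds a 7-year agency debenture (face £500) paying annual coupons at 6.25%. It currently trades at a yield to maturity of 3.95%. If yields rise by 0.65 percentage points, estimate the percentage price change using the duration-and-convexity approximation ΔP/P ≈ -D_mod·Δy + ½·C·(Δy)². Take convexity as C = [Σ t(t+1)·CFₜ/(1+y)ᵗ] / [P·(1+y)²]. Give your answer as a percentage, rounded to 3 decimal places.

-3.638%

With y = 0.0395:
  t   CF        PV=CF/(1+0.0395)^t    t·PV        t(t+1)·PV
  1        31.25        30.0625        30.0625          60.1251
  2        31.25        28.9202        57.8404         173.5211
  3        31.25        27.8212        83.4637         333.8549
  4        31.25        26.7641       107.0563         535.2813
  5        31.25        25.7471       128.7353         772.4116
  6        31.25        24.7687       148.6121       1,040.2850
  7       531.25       405.0676     2,835.4731      22,683.7846
  Σ                    569.1513     3,391.2434      25,599.2636
P = 569.1513; D_Mac = 5.95842 yrs; D_mod = 5.73201 yrs; C = 41.62466.
Duration effect: -5.73201 × (+0.0065) = -0.037258
Convexity effect: 0.5 × 41.62466 × (0.0065)² = +0.0008793
ΔP/P ≈ -0.037258 + 0.0008793 = -0.036379 = -3.6379%.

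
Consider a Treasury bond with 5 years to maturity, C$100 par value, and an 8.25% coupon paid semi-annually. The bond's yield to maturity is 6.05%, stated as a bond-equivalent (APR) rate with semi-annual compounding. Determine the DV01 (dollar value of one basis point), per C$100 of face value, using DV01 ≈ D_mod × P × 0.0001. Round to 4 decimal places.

Periodic yield y = 0.03025.
  t   CF        PV=CF/(1+0.03025)^t    t·PV
  1        4.125         4.0039         4.0039
  2        4.125         3.8863         7.7726
  3        4.125         3.7722        11.3166
  4        4.125         3.6615        14.6458
  5        4.125         3.5539        17.7697
  6        4.125         3.4496        20.6976
  7        4.125         3.3483        23.4382
  8        4.125         3.2500        26.0000
  9        4.125         3.1546        28.3911
  10     104.125        77.2910       772.9097
  Σ                    109.3713       926.9453
P = 109.3713; D_Mac = 8.47522 half-year periods = 4.23761 yrs; D_mod = 4.11319 yrs.
DV01 ≈ 4.11319 × 109.3713 × 0.0001 = 0.044986.

C$0.0450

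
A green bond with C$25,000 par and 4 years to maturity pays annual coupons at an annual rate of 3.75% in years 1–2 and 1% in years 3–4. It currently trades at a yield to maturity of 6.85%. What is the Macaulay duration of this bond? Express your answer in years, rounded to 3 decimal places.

Periodic yield y = 0.0685. Discount each cash flow and weight by its year:
  t   CF        PV=CF/(1+0.0685)^t    t·PV
  1       937.50       877.3982       877.3982
  2       937.50       821.1495     1,642.2990
  3       250.00       204.9351       614.8054
  4    25,250.00    19,371.5011    77,486.0046
  Σ                 21,274.9840    80,620.5072
Price P = Σ PV = 21,274.9840.
Macaulay duration = Σ(t·PV) / P = 80,620.5072 / 21,274.9840 = 3.78945 years.

3.789 years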